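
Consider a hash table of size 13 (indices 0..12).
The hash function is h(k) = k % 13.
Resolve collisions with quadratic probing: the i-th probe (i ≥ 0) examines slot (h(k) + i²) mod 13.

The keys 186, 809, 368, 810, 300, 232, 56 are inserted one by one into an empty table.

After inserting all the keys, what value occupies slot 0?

Insert 186: h=4, slot 4 empty → index 4.
Insert 809: h=3, slot 3 empty → index 3.
Insert 368: h=4, slot 4 occupied → index 5.
Insert 810: h=4, slots 4,5 occupied → index 8.
Insert 300: h=1, slot 1 empty → index 1.
Insert 232: h=11, slot 11 empty → index 11.
Insert 56: h=4, slots 4,5,8 occupied → index 0.
Table: [56, 300, ∅, 809, 186, 368, ∅, ∅, 810, ∅, ∅, 232, ∅]

56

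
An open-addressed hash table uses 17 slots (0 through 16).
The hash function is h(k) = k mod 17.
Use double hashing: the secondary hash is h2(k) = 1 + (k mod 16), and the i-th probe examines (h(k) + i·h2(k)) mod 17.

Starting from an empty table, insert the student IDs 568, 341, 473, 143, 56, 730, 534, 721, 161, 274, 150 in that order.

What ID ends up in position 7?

568

Insert 568: h=7, slot 7 empty -> index 7.
Insert 341: h=1, slot 1 empty -> index 1.
Insert 473: h=14, slot 14 empty -> index 14.
Insert 143: h=7, h2=16, slot 7 occupied -> index 6.
Insert 56: h=5, slot 5 empty -> index 5.
Insert 730: h=16, slot 16 empty -> index 16.
Insert 534: h=7, h2=7, slots 7,14 occupied -> index 4.
Insert 721: h=7, h2=2, slot 7 occupied -> index 9.
Insert 161: h=8, slot 8 empty -> index 8.
Insert 274: h=2, slot 2 empty -> index 2.
Insert 150: h=14, h2=7, slots 14,4 occupied -> index 11.
Table: [∅, 341, 274, ∅, 534, 56, 143, 568, 161, 721, ∅, 150, ∅, ∅, 473, ∅, 730]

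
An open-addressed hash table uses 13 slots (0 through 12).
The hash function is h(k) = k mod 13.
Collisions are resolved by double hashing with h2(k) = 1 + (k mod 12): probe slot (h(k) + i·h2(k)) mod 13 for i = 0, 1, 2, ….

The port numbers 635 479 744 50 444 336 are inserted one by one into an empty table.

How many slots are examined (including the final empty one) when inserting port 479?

635: h=11 => slot 11
479: h=11, h2=12, probe 11,10 => slot 10
744: h=3 => slot 3
50: h=11, h2=3, probe 11,1 => slot 1
444: h=2 => slot 2
336: h=11, h2=1, probe 11,12 => slot 12
Table: [., 50, 444, 744, ., ., ., ., ., ., 479, 635, 336]

2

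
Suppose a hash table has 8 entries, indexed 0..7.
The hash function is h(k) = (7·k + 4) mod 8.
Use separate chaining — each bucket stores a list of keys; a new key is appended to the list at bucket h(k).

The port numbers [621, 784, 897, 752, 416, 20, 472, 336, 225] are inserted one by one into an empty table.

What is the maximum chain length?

Insert 621: h=7, bucket 7 empty → new chain.
Insert 784: h=4, bucket 4 empty → new chain.
Insert 897: h=3, bucket 3 empty → new chain.
Insert 752: h=4, bucket 4 nonempty → append to chain.
Insert 416: h=4, bucket 4 nonempty → append to chain.
Insert 20: h=0, bucket 0 empty → new chain.
Insert 472: h=4, bucket 4 nonempty → append to chain.
Insert 336: h=4, bucket 4 nonempty → append to chain.
Insert 225: h=3, bucket 3 nonempty → append to chain.
Final buckets:
0: 20
1: -
2: -
3: 897 -> 225
4: 784 -> 752 -> 416 -> 472 -> 336
5: -
6: -
7: 621

5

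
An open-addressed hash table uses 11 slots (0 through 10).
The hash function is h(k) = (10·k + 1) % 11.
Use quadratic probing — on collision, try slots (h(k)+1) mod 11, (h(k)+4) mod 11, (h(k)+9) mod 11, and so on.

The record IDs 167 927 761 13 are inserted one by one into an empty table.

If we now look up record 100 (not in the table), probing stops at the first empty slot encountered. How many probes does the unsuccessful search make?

167: h=10 => slot 10
927: h=9 => slot 9
761: h=10, probe 10,0 => slot 0
13: h=10, probe 10,0,3 => slot 3
Table: [761, _, _, 13, _, _, _, _, _, 927, 167]
Lookup 100: h=0, probe 0,1 → slot 1 empty, not found.

2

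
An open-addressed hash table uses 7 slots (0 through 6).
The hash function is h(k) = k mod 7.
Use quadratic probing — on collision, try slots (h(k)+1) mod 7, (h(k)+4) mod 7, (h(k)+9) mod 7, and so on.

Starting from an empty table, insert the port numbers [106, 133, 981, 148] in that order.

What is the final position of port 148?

5

106 hashes to 1; slot 1 is free -> place at 1.
133 hashes to 0; slot 0 is free -> place at 0.
981 hashes to 1; 1 taken -> place at 2.
148 hashes to 1; 1,2 taken -> place at 5.
Table: [133, 106, 981, _, _, 148, _]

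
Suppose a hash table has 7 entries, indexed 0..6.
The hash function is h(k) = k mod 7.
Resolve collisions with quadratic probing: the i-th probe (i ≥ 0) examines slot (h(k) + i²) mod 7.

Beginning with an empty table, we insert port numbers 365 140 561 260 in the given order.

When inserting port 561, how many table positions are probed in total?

2

365: h=1 -> slot 1
140: h=0 -> slot 0
561: h=1, probe 1,2 -> slot 2
260: h=1, probe 1,2,5 -> slot 5
Table: [140, 365, 561, —, —, 260, —]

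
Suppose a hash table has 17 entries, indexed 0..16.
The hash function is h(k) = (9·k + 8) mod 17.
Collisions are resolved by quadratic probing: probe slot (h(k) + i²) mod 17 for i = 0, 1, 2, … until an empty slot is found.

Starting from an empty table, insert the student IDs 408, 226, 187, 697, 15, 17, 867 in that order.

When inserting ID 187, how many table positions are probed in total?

2

Insert 408: h=8, slot 8 empty → index 8.
Insert 226: h=2, slot 2 empty → index 2.
Insert 187: h=8, slot 8 occupied → index 9.
Insert 697: h=8, slots 8,9 occupied → index 12.
Insert 15: h=7, slot 7 empty → index 7.
Insert 17: h=8, slots 8,9,12 occupied → index 0.
Insert 867: h=8, slots 8,9,12,0,7 occupied → index 16.
Table: [17, ., 226, ., ., ., ., 15, 408, 187, ., ., 697, ., ., ., 867]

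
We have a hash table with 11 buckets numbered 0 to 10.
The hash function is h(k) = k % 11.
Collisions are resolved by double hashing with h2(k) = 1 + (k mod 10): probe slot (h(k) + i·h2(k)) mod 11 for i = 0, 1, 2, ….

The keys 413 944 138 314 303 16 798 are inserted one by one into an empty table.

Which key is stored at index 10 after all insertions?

Insert 413: h=6, slot 6 empty => index 6.
Insert 944: h=9, slot 9 empty => index 9.
Insert 138: h=6, h2=9, slot 6 occupied => index 4.
Insert 314: h=6, h2=5, slot 6 occupied => index 0.
Insert 303: h=6, h2=4, slot 6 occupied => index 10.
Insert 16: h=5, slot 5 empty => index 5.
Insert 798: h=6, h2=9, slots 6,4 occupied => index 2.
Table: [314, ., 798, ., 138, 16, 413, ., ., 944, 303]

303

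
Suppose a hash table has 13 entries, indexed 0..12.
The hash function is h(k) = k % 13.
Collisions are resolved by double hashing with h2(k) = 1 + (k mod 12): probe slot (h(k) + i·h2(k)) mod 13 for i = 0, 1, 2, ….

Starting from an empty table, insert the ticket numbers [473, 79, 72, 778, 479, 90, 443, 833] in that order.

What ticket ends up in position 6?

Insert 473: h=5, slot 5 empty → index 5.
Insert 79: h=1, slot 1 empty → index 1.
Insert 72: h=7, slot 7 empty → index 7.
Insert 778: h=11, slot 11 empty → index 11.
Insert 479: h=11, h2=12, slot 11 occupied → index 10.
Insert 90: h=12, slot 12 empty → index 12.
Insert 443: h=1, h2=12, slot 1 occupied → index 0.
Insert 833: h=1, h2=6, slots 1,7,0 occupied → index 6.
Table: [443, 79, ∅, ∅, ∅, 473, 833, 72, ∅, ∅, 479, 778, 90]

833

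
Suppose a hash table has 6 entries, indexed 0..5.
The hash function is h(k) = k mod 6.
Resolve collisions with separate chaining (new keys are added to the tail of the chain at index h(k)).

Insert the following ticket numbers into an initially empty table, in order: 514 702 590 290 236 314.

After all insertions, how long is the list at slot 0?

1

514 -> bucket 4
702 -> bucket 0
590 -> bucket 2
290 -> bucket 2 (collision)
236 -> bucket 2 (collision)
314 -> bucket 2 (collision)
Final buckets:
0: 702
1: -
2: 590 -> 290 -> 236 -> 314
3: -
4: 514
5: -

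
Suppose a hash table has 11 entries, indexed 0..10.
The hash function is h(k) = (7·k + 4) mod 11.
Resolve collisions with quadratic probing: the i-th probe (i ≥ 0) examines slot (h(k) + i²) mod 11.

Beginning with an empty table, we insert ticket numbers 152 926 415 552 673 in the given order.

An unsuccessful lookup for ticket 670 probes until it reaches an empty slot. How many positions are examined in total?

152: h=1 -> slot 1
926: h=7 -> slot 7
415: h=5 -> slot 5
552: h=7, probe 7,8 -> slot 8
673: h=7, probe 7,8,0 -> slot 0
Table: [673, 152, ., ., ., 415, ., 926, 552, ., .]
Lookup 670: h=8, probe 8,9 → slot 9 empty, not found.

2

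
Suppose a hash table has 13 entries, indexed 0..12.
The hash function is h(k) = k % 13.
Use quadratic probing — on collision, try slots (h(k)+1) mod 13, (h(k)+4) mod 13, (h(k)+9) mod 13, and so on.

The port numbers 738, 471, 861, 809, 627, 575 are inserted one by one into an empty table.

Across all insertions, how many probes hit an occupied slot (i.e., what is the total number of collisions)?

738 hashes to 10; slot 10 is free -> place at 10.
471 hashes to 3; slot 3 is free -> place at 3.
861 hashes to 3; 3 taken -> place at 4.
809 hashes to 3; 3,4 taken -> place at 7.
627 hashes to 3; 3,4,7 taken -> place at 12.
575 hashes to 3; 3,4,7,12 taken -> place at 6.
Table: [—, —, —, 471, 861, —, 575, 809, —, —, 738, —, 627]

10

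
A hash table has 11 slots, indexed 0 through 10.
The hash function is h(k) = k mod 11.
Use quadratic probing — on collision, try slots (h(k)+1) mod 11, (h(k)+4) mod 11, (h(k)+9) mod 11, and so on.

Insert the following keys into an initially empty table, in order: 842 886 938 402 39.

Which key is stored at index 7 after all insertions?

886

842: h=6 → slot 6
886: h=6, probe 6,7 → slot 7
938: h=3 → slot 3
402: h=6, probe 6,7,10 → slot 10
39: h=6, probe 6,7,10,4 → slot 4
Table: [∅, ∅, ∅, 938, 39, ∅, 842, 886, ∅, ∅, 402]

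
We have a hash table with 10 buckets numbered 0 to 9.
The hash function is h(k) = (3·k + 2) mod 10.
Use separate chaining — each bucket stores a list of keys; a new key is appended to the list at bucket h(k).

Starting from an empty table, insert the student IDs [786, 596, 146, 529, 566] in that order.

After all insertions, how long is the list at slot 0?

Insert 786: h=0, bucket 0 empty → new chain.
Insert 596: h=0, bucket 0 nonempty → append to chain.
Insert 146: h=0, bucket 0 nonempty → append to chain.
Insert 529: h=9, bucket 9 empty → new chain.
Insert 566: h=0, bucket 0 nonempty → append to chain.
Final buckets:
0: 786 -> 596 -> 146 -> 566
1: _
2: _
3: _
4: _
5: _
6: _
7: _
8: _
9: 529

4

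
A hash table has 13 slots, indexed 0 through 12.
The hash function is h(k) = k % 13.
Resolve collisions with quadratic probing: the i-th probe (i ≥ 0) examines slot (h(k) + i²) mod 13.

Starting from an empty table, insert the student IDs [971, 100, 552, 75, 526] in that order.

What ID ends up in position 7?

971 hashes to 9; slot 9 is free → place at 9.
100 hashes to 9; 9 taken → place at 10.
552 hashes to 6; slot 6 is free → place at 6.
75 hashes to 10; 10 taken → place at 11.
526 hashes to 6; 6 taken → place at 7.
Table: [-, -, -, -, -, -, 552, 526, -, 971, 100, 75, -]

526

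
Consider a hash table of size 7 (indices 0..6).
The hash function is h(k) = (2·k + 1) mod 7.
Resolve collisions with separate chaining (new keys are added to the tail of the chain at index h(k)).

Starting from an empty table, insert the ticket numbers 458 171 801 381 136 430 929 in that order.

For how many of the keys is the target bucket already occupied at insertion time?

Insert 458: h=0, bucket 0 empty -> new chain.
Insert 171: h=0, bucket 0 nonempty -> append to chain.
Insert 801: h=0, bucket 0 nonempty -> append to chain.
Insert 381: h=0, bucket 0 nonempty -> append to chain.
Insert 136: h=0, bucket 0 nonempty -> append to chain.
Insert 430: h=0, bucket 0 nonempty -> append to chain.
Insert 929: h=4, bucket 4 empty -> new chain.
Final buckets:
0: 458 -> 171 -> 801 -> 381 -> 136 -> 430
1: -
2: -
3: -
4: 929
5: -
6: -

5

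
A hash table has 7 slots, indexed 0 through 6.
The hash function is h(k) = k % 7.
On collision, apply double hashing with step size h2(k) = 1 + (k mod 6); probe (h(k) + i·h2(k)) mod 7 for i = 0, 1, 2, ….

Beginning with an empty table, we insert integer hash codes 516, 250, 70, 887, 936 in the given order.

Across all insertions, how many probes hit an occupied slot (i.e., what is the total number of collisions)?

3

Insert 516: h=5, slot 5 empty → index 5.
Insert 250: h=5, h2=5, slot 5 occupied → index 3.
Insert 70: h=0, slot 0 empty → index 0.
Insert 887: h=5, h2=6, slot 5 occupied → index 4.
Insert 936: h=5, h2=1, slot 5 occupied → index 6.
Table: [70, -, -, 250, 887, 516, 936]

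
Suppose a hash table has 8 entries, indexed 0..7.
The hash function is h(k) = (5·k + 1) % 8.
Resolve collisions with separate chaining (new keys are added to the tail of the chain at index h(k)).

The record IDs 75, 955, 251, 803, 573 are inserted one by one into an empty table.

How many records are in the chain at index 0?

4

Insert 75: h=0, bucket 0 empty → new chain.
Insert 955: h=0, bucket 0 nonempty → append to chain.
Insert 251: h=0, bucket 0 nonempty → append to chain.
Insert 803: h=0, bucket 0 nonempty → append to chain.
Insert 573: h=2, bucket 2 empty → new chain.
Final buckets:
0: 75 -> 955 -> 251 -> 803
1: —
2: 573
3: —
4: —
5: —
6: —
7: —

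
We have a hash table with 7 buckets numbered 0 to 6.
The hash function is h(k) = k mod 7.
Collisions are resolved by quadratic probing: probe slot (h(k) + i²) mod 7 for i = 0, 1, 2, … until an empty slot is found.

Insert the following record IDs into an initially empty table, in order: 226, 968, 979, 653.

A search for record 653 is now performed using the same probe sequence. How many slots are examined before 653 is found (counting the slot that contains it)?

226: h=2 -> slot 2
968: h=2, probe 2,3 -> slot 3
979: h=6 -> slot 6
653: h=2, probe 2,3,6,4 -> slot 4
Table: [—, —, 226, 968, 653, —, 979]
Lookup 653: h=2, probe 2,3,6,4 → found at 4.

4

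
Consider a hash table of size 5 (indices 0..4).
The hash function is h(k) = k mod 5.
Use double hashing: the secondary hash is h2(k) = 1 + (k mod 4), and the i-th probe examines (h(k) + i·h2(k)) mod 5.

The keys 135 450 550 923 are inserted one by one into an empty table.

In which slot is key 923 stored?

2

135: h=0 → slot 0
450: h=0, h2=3, probe 0,3 → slot 3
550: h=0, h2=3, probe 0,3,1 → slot 1
923: h=3, h2=4, probe 3,2 → slot 2
Table: [135, 550, 923, 450, —]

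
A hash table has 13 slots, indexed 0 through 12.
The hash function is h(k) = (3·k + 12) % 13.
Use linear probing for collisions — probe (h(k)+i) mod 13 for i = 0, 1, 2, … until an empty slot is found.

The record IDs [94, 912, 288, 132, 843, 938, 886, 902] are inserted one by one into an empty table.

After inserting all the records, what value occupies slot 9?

94 hashes to 8; slot 8 is free → place at 8.
912 hashes to 5; slot 5 is free → place at 5.
288 hashes to 5; 5 taken → place at 6.
132 hashes to 5; 5,6 taken → place at 7.
843 hashes to 6; 6,7,8 taken → place at 9.
938 hashes to 5; 5,6,7,8,9 taken → place at 10.
886 hashes to 5; 5,6,7,8,9,10 taken → place at 11.
902 hashes to 1; slot 1 is free → place at 1.
Table: [-, 902, -, -, -, 912, 288, 132, 94, 843, 938, 886, -]

843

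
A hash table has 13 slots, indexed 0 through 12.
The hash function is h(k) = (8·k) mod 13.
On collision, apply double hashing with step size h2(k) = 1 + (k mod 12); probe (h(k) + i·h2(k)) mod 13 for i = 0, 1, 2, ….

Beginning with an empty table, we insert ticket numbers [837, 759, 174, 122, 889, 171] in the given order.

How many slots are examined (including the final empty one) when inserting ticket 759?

837: h=1 => slot 1
759: h=1, h2=4, probe 1,5 => slot 5
174: h=1, h2=7, probe 1,8 => slot 8
122: h=1, h2=3, probe 1,4 => slot 4
889: h=1, h2=2, probe 1,3 => slot 3
171: h=3, h2=4, probe 3,7 => slot 7
Table: [., 837, ., 889, 122, 759, ., 171, 174, ., ., ., .]

2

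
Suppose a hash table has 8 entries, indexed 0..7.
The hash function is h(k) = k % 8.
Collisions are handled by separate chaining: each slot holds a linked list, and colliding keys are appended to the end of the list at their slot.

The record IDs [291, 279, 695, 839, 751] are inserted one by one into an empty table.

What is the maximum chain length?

291 -> bucket 3
279 -> bucket 7
695 -> bucket 7 (collision)
839 -> bucket 7 (collision)
751 -> bucket 7 (collision)
Final buckets:
0: ∅
1: ∅
2: ∅
3: 291
4: ∅
5: ∅
6: ∅
7: 279 -> 695 -> 839 -> 751

4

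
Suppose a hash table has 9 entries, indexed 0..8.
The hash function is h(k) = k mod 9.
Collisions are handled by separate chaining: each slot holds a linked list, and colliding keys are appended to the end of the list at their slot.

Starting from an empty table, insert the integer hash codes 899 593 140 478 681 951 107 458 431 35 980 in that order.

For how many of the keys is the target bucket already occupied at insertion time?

7

Insert 899: h=8, bucket 8 empty -> new chain.
Insert 593: h=8, bucket 8 nonempty -> append to chain.
Insert 140: h=5, bucket 5 empty -> new chain.
Insert 478: h=1, bucket 1 empty -> new chain.
Insert 681: h=6, bucket 6 empty -> new chain.
Insert 951: h=6, bucket 6 nonempty -> append to chain.
Insert 107: h=8, bucket 8 nonempty -> append to chain.
Insert 458: h=8, bucket 8 nonempty -> append to chain.
Insert 431: h=8, bucket 8 nonempty -> append to chain.
Insert 35: h=8, bucket 8 nonempty -> append to chain.
Insert 980: h=8, bucket 8 nonempty -> append to chain.
Final buckets:
0: _
1: 478
2: _
3: _
4: _
5: 140
6: 681 -> 951
7: _
8: 899 -> 593 -> 107 -> 458 -> 431 -> 35 -> 980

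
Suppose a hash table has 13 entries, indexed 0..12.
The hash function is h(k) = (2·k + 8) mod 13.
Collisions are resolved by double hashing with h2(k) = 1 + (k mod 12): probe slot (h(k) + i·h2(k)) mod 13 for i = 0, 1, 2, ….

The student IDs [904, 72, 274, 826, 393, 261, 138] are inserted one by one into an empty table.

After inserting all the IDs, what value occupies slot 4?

904: h=9 -> slot 9
72: h=9, h2=1, probe 9,10 -> slot 10
274: h=10, h2=11, probe 10,8 -> slot 8
826: h=9, h2=11, probe 9,7 -> slot 7
393: h=1 -> slot 1
261: h=10, h2=10, probe 10,7,4 -> slot 4
138: h=11 -> slot 11
Table: [_, 393, _, _, 261, _, _, 826, 274, 904, 72, 138, _]

261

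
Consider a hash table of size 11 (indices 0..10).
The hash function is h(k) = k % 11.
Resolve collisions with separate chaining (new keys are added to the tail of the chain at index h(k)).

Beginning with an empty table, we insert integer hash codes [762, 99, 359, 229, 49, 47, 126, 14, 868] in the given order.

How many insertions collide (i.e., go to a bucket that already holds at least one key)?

762 → bucket 3
99 → bucket 0
359 → bucket 7
229 → bucket 9
49 → bucket 5
47 → bucket 3 (collision)
126 → bucket 5 (collision)
14 → bucket 3 (collision)
868 → bucket 10
Final buckets:
0: 99
1: ∅
2: ∅
3: 762 -> 47 -> 14
4: ∅
5: 49 -> 126
6: ∅
7: 359
8: ∅
9: 229
10: 868

3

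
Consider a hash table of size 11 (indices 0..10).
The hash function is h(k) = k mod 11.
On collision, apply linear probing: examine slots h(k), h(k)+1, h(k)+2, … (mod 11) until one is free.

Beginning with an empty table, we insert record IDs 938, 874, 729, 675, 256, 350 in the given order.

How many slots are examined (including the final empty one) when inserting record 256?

938: h=3 → slot 3
874: h=5 → slot 5
729: h=3, probe 3,4 → slot 4
675: h=4, probe 4,5,6 → slot 6
256: h=3, probe 3,4,5,6,7 → slot 7
350: h=9 → slot 9
Table: [∅, ∅, ∅, 938, 729, 874, 675, 256, ∅, 350, ∅]

5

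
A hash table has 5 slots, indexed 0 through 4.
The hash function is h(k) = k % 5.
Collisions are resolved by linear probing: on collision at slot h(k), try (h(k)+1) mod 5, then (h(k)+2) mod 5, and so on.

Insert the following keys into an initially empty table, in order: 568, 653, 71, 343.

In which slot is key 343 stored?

0

568: h=3 => slot 3
653: h=3, probe 3,4 => slot 4
71: h=1 => slot 1
343: h=3, probe 3,4,0 => slot 0
Table: [343, 71, —, 568, 653]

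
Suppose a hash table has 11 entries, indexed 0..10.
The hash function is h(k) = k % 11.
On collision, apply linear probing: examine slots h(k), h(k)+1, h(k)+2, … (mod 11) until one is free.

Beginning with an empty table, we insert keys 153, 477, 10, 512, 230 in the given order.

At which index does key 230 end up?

1

153: h=10 → slot 10
477: h=4 → slot 4
10: h=10, probe 10,0 → slot 0
512: h=6 → slot 6
230: h=10, probe 10,0,1 → slot 1
Table: [10, 230, _, _, 477, _, 512, _, _, _, 153]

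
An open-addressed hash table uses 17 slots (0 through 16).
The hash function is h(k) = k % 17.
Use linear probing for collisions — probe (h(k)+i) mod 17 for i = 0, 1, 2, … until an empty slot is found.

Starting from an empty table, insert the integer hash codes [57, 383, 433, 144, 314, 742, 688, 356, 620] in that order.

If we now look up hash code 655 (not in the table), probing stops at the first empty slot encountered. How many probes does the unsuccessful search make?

57: h=6 -> slot 6
383: h=9 -> slot 9
433: h=8 -> slot 8
144: h=8, probe 8,9,10 -> slot 10
314: h=8, probe 8,9,10,11 -> slot 11
742: h=11, probe 11,12 -> slot 12
688: h=8, probe 8,9,10,11,12,13 -> slot 13
356: h=16 -> slot 16
620: h=8, probe 8,9,10,11,12,13,14 -> slot 14
Table: [—, —, —, —, —, —, 57, —, 433, 383, 144, 314, 742, 688, 620, —, 356]
Lookup 655: h=9, probe 9,10,11,12,13,14,15 → slot 15 empty, not found.

7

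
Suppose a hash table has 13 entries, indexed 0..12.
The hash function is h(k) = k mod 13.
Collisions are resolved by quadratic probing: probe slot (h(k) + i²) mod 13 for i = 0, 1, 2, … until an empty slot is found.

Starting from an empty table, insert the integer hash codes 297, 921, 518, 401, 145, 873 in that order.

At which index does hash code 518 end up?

2

Insert 297: h=11, slot 11 empty => index 11.
Insert 921: h=11, slot 11 occupied => index 12.
Insert 518: h=11, slots 11,12 occupied => index 2.
Insert 401: h=11, slots 11,12,2 occupied => index 7.
Insert 145: h=2, slot 2 occupied => index 3.
Insert 873: h=2, slots 2,3 occupied => index 6.
Table: [., ., 518, 145, ., ., 873, 401, ., ., ., 297, 921]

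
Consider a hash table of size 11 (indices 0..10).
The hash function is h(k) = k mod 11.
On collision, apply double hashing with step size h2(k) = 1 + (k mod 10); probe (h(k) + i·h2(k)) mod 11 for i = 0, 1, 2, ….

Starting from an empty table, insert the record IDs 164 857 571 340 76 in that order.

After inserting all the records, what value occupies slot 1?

571

164: h=10 => slot 10
857: h=10, h2=8, probe 10,7 => slot 7
571: h=10, h2=2, probe 10,1 => slot 1
340: h=10, h2=1, probe 10,0 => slot 0
76: h=10, h2=7, probe 10,6 => slot 6
Table: [340, 571, _, _, _, _, 76, 857, _, _, 164]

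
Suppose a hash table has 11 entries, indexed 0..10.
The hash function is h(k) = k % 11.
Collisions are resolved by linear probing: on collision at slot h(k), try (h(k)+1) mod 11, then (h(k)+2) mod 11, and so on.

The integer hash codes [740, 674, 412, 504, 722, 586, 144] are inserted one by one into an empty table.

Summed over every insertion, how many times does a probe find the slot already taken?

4

740 hashes to 3; slot 3 is free -> place at 3.
674 hashes to 3; 3 taken -> place at 4.
412 hashes to 5; slot 5 is free -> place at 5.
504 hashes to 9; slot 9 is free -> place at 9.
722 hashes to 7; slot 7 is free -> place at 7.
586 hashes to 3; 3,4,5 taken -> place at 6.
144 hashes to 1; slot 1 is free -> place at 1.
Table: [-, 144, -, 740, 674, 412, 586, 722, -, 504, -]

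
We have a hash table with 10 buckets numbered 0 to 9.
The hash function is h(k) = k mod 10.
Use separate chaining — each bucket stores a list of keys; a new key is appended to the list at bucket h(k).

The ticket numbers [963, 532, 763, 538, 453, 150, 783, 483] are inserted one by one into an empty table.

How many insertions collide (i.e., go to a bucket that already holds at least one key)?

963 -> bucket 3
532 -> bucket 2
763 -> bucket 3 (collision)
538 -> bucket 8
453 -> bucket 3 (collision)
150 -> bucket 0
783 -> bucket 3 (collision)
483 -> bucket 3 (collision)
Final buckets:
0: 150
1: —
2: 532
3: 963 -> 763 -> 453 -> 783 -> 483
4: —
5: —
6: —
7: —
8: 538
9: —

4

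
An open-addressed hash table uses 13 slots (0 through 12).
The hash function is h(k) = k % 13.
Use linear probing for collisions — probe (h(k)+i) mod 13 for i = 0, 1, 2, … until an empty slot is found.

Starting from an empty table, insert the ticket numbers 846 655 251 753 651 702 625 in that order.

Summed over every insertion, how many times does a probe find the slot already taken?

3

846: h=1 => slot 1
655: h=5 => slot 5
251: h=4 => slot 4
753: h=12 => slot 12
651: h=1, probe 1,2 => slot 2
702: h=0 => slot 0
625: h=1, probe 1,2,3 => slot 3
Table: [702, 846, 651, 625, 251, 655, ∅, ∅, ∅, ∅, ∅, ∅, 753]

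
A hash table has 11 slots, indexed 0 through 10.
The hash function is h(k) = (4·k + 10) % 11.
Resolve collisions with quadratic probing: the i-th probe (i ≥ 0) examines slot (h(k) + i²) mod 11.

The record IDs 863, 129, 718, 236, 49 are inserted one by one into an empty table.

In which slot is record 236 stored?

1

Insert 863: h=8, slot 8 empty => index 8.
Insert 129: h=9, slot 9 empty => index 9.
Insert 718: h=0, slot 0 empty => index 0.
Insert 236: h=8, slots 8,9 occupied => index 1.
Insert 49: h=8, slots 8,9,1 occupied => index 6.
Table: [718, 236, ., ., ., ., 49, ., 863, 129, .]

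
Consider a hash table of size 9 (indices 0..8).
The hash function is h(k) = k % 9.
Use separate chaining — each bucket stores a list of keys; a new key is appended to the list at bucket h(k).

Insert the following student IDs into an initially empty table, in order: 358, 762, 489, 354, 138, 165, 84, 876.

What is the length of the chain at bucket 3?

6

Insert 358: h=7, bucket 7 empty -> new chain.
Insert 762: h=6, bucket 6 empty -> new chain.
Insert 489: h=3, bucket 3 empty -> new chain.
Insert 354: h=3, bucket 3 nonempty -> append to chain.
Insert 138: h=3, bucket 3 nonempty -> append to chain.
Insert 165: h=3, bucket 3 nonempty -> append to chain.
Insert 84: h=3, bucket 3 nonempty -> append to chain.
Insert 876: h=3, bucket 3 nonempty -> append to chain.
Final buckets:
0: -
1: -
2: -
3: 489 -> 354 -> 138 -> 165 -> 84 -> 876
4: -
5: -
6: 762
7: 358
8: -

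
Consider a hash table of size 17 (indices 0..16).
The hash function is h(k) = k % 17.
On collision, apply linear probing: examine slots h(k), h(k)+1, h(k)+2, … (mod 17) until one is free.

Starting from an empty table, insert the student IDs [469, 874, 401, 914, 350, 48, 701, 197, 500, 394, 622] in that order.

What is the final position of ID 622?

469: h=10 → slot 10
874: h=7 → slot 7
401: h=10, probe 10,11 → slot 11
914: h=13 → slot 13
350: h=10, probe 10,11,12 → slot 12
48: h=14 → slot 14
701: h=4 → slot 4
197: h=10, probe 10,11,12,13,14,15 → slot 15
500: h=7, probe 7,8 → slot 8
394: h=3 → slot 3
622: h=10, probe 10,11,12,13,14,15,16 → slot 16
Table: [—, —, —, 394, 701, —, —, 874, 500, —, 469, 401, 350, 914, 48, 197, 622]

16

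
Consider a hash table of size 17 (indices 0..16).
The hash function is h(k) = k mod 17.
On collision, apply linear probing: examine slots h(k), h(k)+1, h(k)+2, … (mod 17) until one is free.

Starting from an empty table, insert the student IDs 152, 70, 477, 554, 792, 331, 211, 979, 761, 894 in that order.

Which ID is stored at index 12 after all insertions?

979

152 hashes to 16; slot 16 is free -> place at 16.
70 hashes to 2; slot 2 is free -> place at 2.
477 hashes to 1; slot 1 is free -> place at 1.
554 hashes to 10; slot 10 is free -> place at 10.
792 hashes to 10; 10 taken -> place at 11.
331 hashes to 8; slot 8 is free -> place at 8.
211 hashes to 7; slot 7 is free -> place at 7.
979 hashes to 10; 10,11 taken -> place at 12.
761 hashes to 13; slot 13 is free -> place at 13.
894 hashes to 10; 10,11,12,13 taken -> place at 14.
Table: [-, 477, 70, -, -, -, -, 211, 331, -, 554, 792, 979, 761, 894, -, 152]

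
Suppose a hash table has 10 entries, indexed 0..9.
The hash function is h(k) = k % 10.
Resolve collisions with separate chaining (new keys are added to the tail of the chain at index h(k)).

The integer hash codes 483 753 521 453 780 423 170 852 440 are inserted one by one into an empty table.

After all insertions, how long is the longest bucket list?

4

483 -> bucket 3
753 -> bucket 3 (collision)
521 -> bucket 1
453 -> bucket 3 (collision)
780 -> bucket 0
423 -> bucket 3 (collision)
170 -> bucket 0 (collision)
852 -> bucket 2
440 -> bucket 0 (collision)
Final buckets:
0: 780 -> 170 -> 440
1: 521
2: 852
3: 483 -> 753 -> 453 -> 423
4: -
5: -
6: -
7: -
8: -
9: -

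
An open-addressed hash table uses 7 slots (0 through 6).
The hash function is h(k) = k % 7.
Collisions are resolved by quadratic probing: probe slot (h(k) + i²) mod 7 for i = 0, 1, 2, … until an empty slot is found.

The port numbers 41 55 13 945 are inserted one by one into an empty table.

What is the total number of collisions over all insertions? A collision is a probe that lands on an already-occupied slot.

Insert 41: h=6, slot 6 empty -> index 6.
Insert 55: h=6, slot 6 occupied -> index 0.
Insert 13: h=6, slots 6,0 occupied -> index 3.
Insert 945: h=0, slot 0 occupied -> index 1.
Table: [55, 945, -, 13, -, -, 41]

4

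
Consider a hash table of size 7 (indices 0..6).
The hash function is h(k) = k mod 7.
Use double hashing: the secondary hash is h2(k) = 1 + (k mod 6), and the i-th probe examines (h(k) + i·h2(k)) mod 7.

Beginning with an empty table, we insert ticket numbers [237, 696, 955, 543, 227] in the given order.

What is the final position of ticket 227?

2

Insert 237: h=6, slot 6 empty => index 6.
Insert 696: h=3, slot 3 empty => index 3.
Insert 955: h=3, h2=2, slot 3 occupied => index 5.
Insert 543: h=4, slot 4 empty => index 4.
Insert 227: h=3, h2=6, slot 3 occupied => index 2.
Table: [_, _, 227, 696, 543, 955, 237]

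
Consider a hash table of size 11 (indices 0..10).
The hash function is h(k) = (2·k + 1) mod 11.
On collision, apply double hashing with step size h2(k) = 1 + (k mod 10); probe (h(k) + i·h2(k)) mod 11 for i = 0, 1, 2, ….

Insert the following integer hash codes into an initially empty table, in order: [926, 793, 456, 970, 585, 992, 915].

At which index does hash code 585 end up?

1

Insert 926: h=5, slot 5 empty -> index 5.
Insert 793: h=3, slot 3 empty -> index 3.
Insert 456: h=0, slot 0 empty -> index 0.
Insert 970: h=5, h2=1, slot 5 occupied -> index 6.
Insert 585: h=5, h2=6, slots 5,0,6 occupied -> index 1.
Insert 992: h=5, h2=3, slot 5 occupied -> index 8.
Insert 915: h=5, h2=6, slots 5,0,6,1 occupied -> index 7.
Table: [456, 585, -, 793, -, 926, 970, 915, 992, -, -]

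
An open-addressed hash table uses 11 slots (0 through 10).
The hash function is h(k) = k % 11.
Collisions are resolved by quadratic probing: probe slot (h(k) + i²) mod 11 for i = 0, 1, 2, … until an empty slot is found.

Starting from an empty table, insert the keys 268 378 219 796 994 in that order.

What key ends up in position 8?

796

Insert 268: h=4, slot 4 empty => index 4.
Insert 378: h=4, slot 4 occupied => index 5.
Insert 219: h=10, slot 10 empty => index 10.
Insert 796: h=4, slots 4,5 occupied => index 8.
Insert 994: h=4, slots 4,5,8 occupied => index 2.
Table: [., ., 994, ., 268, 378, ., ., 796, ., 219]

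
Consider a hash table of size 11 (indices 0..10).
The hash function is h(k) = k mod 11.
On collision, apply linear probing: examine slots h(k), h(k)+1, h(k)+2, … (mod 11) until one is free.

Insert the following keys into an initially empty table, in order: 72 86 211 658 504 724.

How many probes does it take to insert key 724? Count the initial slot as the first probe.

Insert 72: h=6, slot 6 empty -> index 6.
Insert 86: h=9, slot 9 empty -> index 9.
Insert 211: h=2, slot 2 empty -> index 2.
Insert 658: h=9, slot 9 occupied -> index 10.
Insert 504: h=9, slots 9,10 occupied -> index 0.
Insert 724: h=9, slots 9,10,0 occupied -> index 1.
Table: [504, 724, 211, _, _, _, 72, _, _, 86, 658]

4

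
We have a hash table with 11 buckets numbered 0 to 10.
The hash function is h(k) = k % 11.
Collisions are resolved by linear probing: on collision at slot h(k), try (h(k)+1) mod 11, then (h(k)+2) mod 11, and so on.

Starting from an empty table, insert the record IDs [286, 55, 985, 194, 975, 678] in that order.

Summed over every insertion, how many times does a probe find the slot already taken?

4

286 hashes to 0; slot 0 is free → place at 0.
55 hashes to 0; 0 taken → place at 1.
985 hashes to 6; slot 6 is free → place at 6.
194 hashes to 7; slot 7 is free → place at 7.
975 hashes to 7; 7 taken → place at 8.
678 hashes to 7; 7,8 taken → place at 9.
Table: [286, 55, -, -, -, -, 985, 194, 975, 678, -]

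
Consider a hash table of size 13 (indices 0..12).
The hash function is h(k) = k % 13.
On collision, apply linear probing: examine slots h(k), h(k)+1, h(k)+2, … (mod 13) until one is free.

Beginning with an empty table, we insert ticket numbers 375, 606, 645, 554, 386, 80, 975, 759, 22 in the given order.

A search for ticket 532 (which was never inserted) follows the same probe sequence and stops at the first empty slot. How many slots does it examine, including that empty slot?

375 hashes to 11; slot 11 is free -> place at 11.
606 hashes to 8; slot 8 is free -> place at 8.
645 hashes to 8; 8 taken -> place at 9.
554 hashes to 8; 8,9 taken -> place at 10.
386 hashes to 9; 9,10,11 taken -> place at 12.
80 hashes to 2; slot 2 is free -> place at 2.
975 hashes to 0; slot 0 is free -> place at 0.
759 hashes to 5; slot 5 is free -> place at 5.
22 hashes to 9; 9,10,11,12,0 taken -> place at 1.
Table: [975, 22, 80, —, —, 759, —, —, 606, 645, 554, 375, 386]
Lookup 532: h=12, probe 12,0,1,2,3 → slot 3 empty, not found.

5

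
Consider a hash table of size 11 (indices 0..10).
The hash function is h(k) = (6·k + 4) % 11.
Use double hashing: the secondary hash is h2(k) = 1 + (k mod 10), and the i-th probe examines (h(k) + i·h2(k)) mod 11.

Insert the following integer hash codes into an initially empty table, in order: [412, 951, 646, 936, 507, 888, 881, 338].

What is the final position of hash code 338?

4

412 hashes to 1; slot 1 is free -> place at 1.
951 hashes to 1, h2=2; 1 taken -> place at 3.
646 hashes to 8; slot 8 is free -> place at 8.
936 hashes to 10; slot 10 is free -> place at 10.
507 hashes to 10, h2=8; 10 taken -> place at 7.
888 hashes to 8, h2=9; 8 taken -> place at 6.
881 hashes to 10, h2=2; 10,1,3 taken -> place at 5.
338 hashes to 8, h2=9; 8,6 taken -> place at 4.
Table: [-, 412, -, 951, 338, 881, 888, 507, 646, -, 936]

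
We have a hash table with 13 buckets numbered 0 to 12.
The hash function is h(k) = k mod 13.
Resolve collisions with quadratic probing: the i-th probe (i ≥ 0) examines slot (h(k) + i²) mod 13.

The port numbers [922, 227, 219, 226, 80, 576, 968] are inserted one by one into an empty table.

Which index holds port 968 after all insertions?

Insert 922: h=12, slot 12 empty -> index 12.
Insert 227: h=6, slot 6 empty -> index 6.
Insert 219: h=11, slot 11 empty -> index 11.
Insert 226: h=5, slot 5 empty -> index 5.
Insert 80: h=2, slot 2 empty -> index 2.
Insert 576: h=4, slot 4 empty -> index 4.
Insert 968: h=6, slot 6 occupied -> index 7.
Table: [∅, ∅, 80, ∅, 576, 226, 227, 968, ∅, ∅, ∅, 219, 922]

7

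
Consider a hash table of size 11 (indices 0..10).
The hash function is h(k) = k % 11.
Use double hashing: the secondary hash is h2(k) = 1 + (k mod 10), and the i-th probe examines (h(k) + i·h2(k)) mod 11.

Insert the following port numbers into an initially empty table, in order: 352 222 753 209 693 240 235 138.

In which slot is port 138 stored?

7

352: h=0 -> slot 0
222: h=2 -> slot 2
753: h=5 -> slot 5
209: h=0, h2=10, probe 0,10 -> slot 10
693: h=0, h2=4, probe 0,4 -> slot 4
240: h=9 -> slot 9
235: h=4, h2=6, probe 4,10,5,0,6 -> slot 6
138: h=6, h2=9, probe 6,4,2,0,9,7 -> slot 7
Table: [352, -, 222, -, 693, 753, 235, 138, -, 240, 209]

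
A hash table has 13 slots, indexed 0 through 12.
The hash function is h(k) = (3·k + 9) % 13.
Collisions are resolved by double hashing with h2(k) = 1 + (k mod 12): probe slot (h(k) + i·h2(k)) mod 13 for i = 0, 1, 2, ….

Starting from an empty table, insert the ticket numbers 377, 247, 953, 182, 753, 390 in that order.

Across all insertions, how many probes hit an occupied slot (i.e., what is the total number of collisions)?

3

377 hashes to 9; slot 9 is free → place at 9.
247 hashes to 9, h2=8; 9 taken → place at 4.
953 hashes to 8; slot 8 is free → place at 8.
182 hashes to 9, h2=3; 9 taken → place at 12.
753 hashes to 6; slot 6 is free → place at 6.
390 hashes to 9, h2=7; 9 taken → place at 3.
Table: [_, _, _, 390, 247, _, 753, _, 953, 377, _, _, 182]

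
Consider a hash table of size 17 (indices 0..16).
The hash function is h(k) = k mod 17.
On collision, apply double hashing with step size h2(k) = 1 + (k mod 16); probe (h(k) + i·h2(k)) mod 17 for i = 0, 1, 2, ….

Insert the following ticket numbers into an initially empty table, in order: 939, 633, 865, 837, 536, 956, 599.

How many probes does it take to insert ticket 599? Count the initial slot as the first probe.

939 hashes to 4; slot 4 is free => place at 4.
633 hashes to 4, h2=10; 4 taken => place at 14.
865 hashes to 15; slot 15 is free => place at 15.
837 hashes to 4, h2=6; 4 taken => place at 10.
536 hashes to 9; slot 9 is free => place at 9.
956 hashes to 4, h2=13; 4 taken => place at 0.
599 hashes to 4, h2=8; 4 taken => place at 12.
Table: [956, _, _, _, 939, _, _, _, _, 536, 837, _, 599, _, 633, 865, _]

2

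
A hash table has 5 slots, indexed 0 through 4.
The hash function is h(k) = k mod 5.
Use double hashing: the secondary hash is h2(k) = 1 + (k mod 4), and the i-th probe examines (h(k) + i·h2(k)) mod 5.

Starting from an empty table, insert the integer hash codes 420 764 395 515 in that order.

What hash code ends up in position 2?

515

420 hashes to 0; slot 0 is free → place at 0.
764 hashes to 4; slot 4 is free → place at 4.
395 hashes to 0, h2=4; 0,4 taken → place at 3.
515 hashes to 0, h2=4; 0,4,3 taken → place at 2.
Table: [420, —, 515, 395, 764]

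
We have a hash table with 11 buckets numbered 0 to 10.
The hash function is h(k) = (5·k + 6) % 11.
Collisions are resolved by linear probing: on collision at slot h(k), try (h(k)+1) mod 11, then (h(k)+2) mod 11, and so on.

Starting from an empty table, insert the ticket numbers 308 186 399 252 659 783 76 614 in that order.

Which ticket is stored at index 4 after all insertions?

76

308 hashes to 6; slot 6 is free -> place at 6.
186 hashes to 1; slot 1 is free -> place at 1.
399 hashes to 10; slot 10 is free -> place at 10.
252 hashes to 1; 1 taken -> place at 2.
659 hashes to 1; 1,2 taken -> place at 3.
783 hashes to 5; slot 5 is free -> place at 5.
76 hashes to 1; 1,2,3 taken -> place at 4.
614 hashes to 7; slot 7 is free -> place at 7.
Table: [_, 186, 252, 659, 76, 783, 308, 614, _, _, 399]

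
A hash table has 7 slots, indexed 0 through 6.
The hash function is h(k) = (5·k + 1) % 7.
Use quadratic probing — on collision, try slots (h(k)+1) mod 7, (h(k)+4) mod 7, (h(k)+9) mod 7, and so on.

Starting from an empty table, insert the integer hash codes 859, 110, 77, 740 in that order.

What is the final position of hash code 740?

859: h=5 => slot 5
110: h=5, probe 5,6 => slot 6
77: h=1 => slot 1
740: h=5, probe 5,6,2 => slot 2
Table: [∅, 77, 740, ∅, ∅, 859, 110]

2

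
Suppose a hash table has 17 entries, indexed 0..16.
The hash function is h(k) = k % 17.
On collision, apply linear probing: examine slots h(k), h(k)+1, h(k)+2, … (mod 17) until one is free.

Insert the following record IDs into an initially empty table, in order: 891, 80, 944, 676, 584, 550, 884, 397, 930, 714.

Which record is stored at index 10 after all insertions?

891: h=7 -> slot 7
80: h=12 -> slot 12
944: h=9 -> slot 9
676: h=13 -> slot 13
584: h=6 -> slot 6
550: h=6, probe 6,7,8 -> slot 8
884: h=0 -> slot 0
397: h=6, probe 6,7,8,9,10 -> slot 10
930: h=12, probe 12,13,14 -> slot 14
714: h=0, probe 0,1 -> slot 1
Table: [884, 714, ∅, ∅, ∅, ∅, 584, 891, 550, 944, 397, ∅, 80, 676, 930, ∅, ∅]

397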